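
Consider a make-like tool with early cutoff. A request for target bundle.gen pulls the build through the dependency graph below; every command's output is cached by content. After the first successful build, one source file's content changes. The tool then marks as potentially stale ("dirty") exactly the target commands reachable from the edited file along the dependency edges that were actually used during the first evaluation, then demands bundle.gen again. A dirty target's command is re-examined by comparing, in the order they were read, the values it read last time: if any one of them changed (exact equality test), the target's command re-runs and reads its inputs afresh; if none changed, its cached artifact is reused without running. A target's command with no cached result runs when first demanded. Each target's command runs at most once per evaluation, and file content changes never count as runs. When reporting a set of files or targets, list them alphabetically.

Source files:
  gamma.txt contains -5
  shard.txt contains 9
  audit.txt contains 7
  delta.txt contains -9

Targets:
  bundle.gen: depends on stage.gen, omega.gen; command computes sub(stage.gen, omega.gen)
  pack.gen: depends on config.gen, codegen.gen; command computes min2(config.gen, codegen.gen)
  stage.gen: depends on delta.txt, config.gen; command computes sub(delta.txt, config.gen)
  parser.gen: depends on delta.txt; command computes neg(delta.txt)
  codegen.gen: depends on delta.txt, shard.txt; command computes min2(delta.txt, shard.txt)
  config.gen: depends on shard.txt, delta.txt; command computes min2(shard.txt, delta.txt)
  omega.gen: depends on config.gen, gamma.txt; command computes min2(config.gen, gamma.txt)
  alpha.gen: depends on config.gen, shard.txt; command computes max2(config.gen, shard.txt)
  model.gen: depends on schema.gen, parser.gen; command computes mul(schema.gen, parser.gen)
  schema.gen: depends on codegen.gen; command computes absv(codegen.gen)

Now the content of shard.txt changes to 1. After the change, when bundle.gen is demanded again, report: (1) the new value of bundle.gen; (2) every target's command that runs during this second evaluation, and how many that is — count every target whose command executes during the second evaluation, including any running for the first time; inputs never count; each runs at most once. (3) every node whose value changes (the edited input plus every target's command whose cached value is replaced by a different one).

First demand of the output computes:
  config.gen = min2(9, -9) = -9
  omega.gen = min2(-9, -5) = -9
  stage.gen = sub(-9, -9) = 0
  bundle.gen = sub(0, -9) = 9

After the edit, cleaning proceeds:
  config.gen: a read changed (shard.txt 9->1) — executes, giving -9 — identical to its old value.
  omega.gen: dirty, but its reads are unchanged (config.gen unchanged, gamma.txt unchanged); cached -9 stands.
  stage.gen: dirty, but its reads are unchanged (delta.txt unchanged, config.gen unchanged); cached 0 stands.
  bundle.gen: dirty, but its reads are unchanged (stage.gen unchanged, omega.gen unchanged); cached 9 stands.

Note the absorption at config.gen: it re-runs yet its value is the same, leaving the output's value untouched.

Demanding bundle.gen again yields 9.
1 target commands run: config.gen.
The nodes whose values change: shard.txt.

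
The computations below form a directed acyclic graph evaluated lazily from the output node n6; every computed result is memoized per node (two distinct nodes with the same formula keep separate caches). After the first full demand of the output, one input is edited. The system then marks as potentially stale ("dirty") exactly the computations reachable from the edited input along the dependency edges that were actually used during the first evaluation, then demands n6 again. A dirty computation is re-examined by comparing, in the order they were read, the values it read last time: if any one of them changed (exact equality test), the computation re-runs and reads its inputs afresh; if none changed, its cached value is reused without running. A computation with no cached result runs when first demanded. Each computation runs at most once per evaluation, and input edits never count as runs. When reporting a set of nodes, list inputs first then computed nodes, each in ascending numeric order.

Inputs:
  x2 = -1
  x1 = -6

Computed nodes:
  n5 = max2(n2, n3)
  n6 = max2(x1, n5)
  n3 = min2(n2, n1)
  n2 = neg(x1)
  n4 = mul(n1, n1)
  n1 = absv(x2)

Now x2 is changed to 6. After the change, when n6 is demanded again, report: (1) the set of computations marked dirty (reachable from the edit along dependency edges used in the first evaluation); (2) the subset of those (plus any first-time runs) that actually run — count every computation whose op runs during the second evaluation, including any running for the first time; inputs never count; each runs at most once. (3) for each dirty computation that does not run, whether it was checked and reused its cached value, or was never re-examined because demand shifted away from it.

First demand of the output computes:
  n1 = absv(-1) = 1
  n2 = neg(-6) = 6
  n3 = min2(6, 1) = 1
  n5 = max2(6, 1) = 6
  n6 = max2(-6, 6) = 6

After the edit, cleaning proceeds:
  n1: a read changed (x2 -1->6) — executes, giving 6.
  n3: a read changed (n1 1->6) — executes, giving 6.
  n5: a read changed (n3 1->6) — executes, giving 6 — identical to its old value.
  n6: dirty, but its reads are unchanged (x1 unchanged, n5 unchanged); cached 6 stands.

Note the absorption at n5: it re-runs yet its value is the same, leaving the output's value untouched.

The edit dirties: n1, n3, n5, n6.
3 computations run: n1, n3, n5.
Cache hits after checking: n6.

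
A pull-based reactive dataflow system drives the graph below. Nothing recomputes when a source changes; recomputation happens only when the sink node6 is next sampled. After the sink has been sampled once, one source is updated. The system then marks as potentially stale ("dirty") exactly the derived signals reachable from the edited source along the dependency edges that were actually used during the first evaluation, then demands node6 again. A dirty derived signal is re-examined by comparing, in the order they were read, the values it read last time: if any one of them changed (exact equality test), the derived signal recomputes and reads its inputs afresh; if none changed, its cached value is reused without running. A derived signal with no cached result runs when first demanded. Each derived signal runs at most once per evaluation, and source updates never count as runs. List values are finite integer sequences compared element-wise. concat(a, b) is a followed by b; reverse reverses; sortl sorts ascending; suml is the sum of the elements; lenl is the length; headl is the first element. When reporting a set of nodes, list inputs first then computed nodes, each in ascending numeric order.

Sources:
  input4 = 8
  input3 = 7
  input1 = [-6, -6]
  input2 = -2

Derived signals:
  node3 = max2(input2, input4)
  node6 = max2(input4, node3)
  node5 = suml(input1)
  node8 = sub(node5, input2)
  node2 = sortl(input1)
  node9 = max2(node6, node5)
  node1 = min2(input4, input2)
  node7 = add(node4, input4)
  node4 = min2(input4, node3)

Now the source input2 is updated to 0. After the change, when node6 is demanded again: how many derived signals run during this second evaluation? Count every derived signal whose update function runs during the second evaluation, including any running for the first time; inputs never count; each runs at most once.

Derived signals that run: node3 — 1 in total.
Key observation: the change is absorbed at node3 — it re-runs but produces the same value, and the output's value is unchanged.

First evaluation (everything demanded from the output):
  node3 = max2(-2, 8) = 8
  node6 = max2(8, 8) = 8

Propagation after the edit:
  node3: runs — input2 -2->0; result 8 (same value as before).
  node6: checked — values it read are unchanged (input4 unchanged, node3 unchanged); reused cached 8 without running.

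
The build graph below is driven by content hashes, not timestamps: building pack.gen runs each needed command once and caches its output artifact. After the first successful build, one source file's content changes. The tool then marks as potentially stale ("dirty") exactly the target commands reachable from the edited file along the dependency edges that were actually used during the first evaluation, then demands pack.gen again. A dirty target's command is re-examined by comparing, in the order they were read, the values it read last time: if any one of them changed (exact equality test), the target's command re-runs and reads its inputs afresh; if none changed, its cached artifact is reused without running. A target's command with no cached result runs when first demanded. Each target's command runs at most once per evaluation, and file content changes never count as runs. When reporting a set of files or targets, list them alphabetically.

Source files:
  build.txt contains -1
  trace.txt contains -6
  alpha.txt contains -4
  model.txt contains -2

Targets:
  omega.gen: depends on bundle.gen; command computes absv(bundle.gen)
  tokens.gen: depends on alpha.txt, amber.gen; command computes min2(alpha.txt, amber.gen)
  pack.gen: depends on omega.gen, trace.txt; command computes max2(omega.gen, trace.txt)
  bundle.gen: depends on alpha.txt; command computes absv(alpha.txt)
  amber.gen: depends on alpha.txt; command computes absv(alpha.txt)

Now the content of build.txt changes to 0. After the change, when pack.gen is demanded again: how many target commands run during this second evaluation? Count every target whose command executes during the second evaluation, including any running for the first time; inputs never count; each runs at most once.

Run set: none (0 run).
The important point: nothing the output needs ever reads build.txt, so the edit is invisible to it.

Initial pass — values computed on the first demand:
  bundle.gen = absv(-4) = 4
  omega.gen = absv(4) = 4
  pack.gen = max2(4, -6) = 4

Second demand — change propagation:
  no demanded computation ever read build.txt, so the edit dirties nothing and nothing runs.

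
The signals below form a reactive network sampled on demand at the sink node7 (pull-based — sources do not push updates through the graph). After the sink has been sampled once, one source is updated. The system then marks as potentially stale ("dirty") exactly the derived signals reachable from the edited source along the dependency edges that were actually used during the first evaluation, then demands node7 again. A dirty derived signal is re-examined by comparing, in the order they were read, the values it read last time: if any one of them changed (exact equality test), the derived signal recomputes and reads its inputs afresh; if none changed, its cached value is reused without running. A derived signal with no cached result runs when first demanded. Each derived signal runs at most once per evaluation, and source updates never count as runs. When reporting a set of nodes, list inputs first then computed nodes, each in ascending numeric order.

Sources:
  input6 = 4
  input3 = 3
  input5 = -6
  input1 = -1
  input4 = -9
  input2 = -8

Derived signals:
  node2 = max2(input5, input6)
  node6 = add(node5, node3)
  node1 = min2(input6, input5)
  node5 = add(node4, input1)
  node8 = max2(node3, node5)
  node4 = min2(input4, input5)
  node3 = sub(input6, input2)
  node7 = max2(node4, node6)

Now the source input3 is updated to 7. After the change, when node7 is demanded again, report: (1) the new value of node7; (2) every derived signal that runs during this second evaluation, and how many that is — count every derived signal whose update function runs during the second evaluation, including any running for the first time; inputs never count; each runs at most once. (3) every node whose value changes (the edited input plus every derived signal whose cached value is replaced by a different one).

node7 now evaluates to 2.
Run set: none (0 run).
Changed values: input3.
The important point: nothing the output needs ever reads input3, so the edit is invisible to it.

Initial pass — values computed on the first demand:
  node3 = sub(4, -8) = 12
  node4 = min2(-9, -6) = -9
  node5 = add(-9, -1) = -10
  node6 = add(-10, 12) = 2
  node7 = max2(-9, 2) = 2

Second demand — change propagation:
  no demanded computation ever read input3, so the edit dirties nothing and nothing runs.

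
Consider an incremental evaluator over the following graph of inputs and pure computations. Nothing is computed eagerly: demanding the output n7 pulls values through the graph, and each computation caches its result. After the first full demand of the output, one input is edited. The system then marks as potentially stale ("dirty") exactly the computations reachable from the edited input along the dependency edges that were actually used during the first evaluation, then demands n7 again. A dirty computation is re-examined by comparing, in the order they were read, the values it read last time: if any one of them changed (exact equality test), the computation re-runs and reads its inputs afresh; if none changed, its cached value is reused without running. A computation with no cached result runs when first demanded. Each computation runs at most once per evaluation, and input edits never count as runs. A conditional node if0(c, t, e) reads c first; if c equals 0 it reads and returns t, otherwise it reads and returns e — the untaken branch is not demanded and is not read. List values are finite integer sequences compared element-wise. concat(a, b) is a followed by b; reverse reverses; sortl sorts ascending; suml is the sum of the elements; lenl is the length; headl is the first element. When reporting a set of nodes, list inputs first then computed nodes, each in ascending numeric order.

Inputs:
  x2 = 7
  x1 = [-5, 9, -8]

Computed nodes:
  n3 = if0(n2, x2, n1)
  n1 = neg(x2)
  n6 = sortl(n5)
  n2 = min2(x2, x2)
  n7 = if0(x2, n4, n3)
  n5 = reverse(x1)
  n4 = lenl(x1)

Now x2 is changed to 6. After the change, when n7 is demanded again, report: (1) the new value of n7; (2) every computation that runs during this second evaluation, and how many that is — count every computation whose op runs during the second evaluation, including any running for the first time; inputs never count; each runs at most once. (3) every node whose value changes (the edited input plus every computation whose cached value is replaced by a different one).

n7 now evaluates to -6.
Run set: n1, n2, n3, n7 (4 run).
Changed values: x2, n1, n2, n3, n7.

Initial pass — values computed on the first demand:
  n1 = neg(7) = -7
  n2 = min2(7, 7) = 7
  n3 = if0(n2=7 -> else branch n1) = -7
  n7 = if0(x2=7 -> else branch n3) = -7

Second demand — change propagation:
  n1: re-runs because x2 7->6; new result -6.
  n2: re-runs because x2 7->6; x2 7->6; new result 6.
  n3: re-runs because n2 7->6; n1 -7->-6; new result -6.
  n7: re-runs because x2 7->6; n3 -7->-6; new result -6.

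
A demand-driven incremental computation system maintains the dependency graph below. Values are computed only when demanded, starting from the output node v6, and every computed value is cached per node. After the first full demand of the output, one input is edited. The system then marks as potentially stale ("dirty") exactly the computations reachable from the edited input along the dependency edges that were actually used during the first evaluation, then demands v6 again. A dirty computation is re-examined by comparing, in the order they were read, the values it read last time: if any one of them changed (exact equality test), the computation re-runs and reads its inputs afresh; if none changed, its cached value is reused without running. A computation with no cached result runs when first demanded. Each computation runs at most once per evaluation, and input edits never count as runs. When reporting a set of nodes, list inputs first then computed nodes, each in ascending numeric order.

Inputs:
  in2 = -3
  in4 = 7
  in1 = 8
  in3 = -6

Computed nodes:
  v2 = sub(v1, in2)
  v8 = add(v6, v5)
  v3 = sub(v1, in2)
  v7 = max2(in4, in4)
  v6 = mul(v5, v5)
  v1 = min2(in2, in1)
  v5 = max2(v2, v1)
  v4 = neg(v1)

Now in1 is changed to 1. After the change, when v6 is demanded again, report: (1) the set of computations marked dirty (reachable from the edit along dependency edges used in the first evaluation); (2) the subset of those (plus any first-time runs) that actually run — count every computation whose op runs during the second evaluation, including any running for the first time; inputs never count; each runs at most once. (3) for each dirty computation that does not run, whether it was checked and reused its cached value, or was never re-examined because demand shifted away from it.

First evaluation (everything demanded from the output):
  v1 = min2(-3, 8) = -3
  v2 = sub(-3, -3) = 0
  v5 = max2(0, -3) = 0
  v6 = mul(0, 0) = 0

Propagation after the edit:
  v1: runs — in1 8->1; result -3 (same value as before).
  v2: checked — values it read are unchanged (v1 unchanged, in2 unchanged); reused cached 0 without running.
  v5: checked — values it read are unchanged (v2 unchanged, v1 unchanged); reused cached 0 without running.
  v6: checked — values it read are unchanged (v5 unchanged, v5 unchanged); reused cached 0 without running.

Key observation: the change is absorbed at v1 — it re-runs but produces the same value, and the output's value is unchanged.

Marked dirty: v1, v2, v5, v6.
Computations that run: v1 — 1 in total.
Checked but reused from cache: v2, v5, v6.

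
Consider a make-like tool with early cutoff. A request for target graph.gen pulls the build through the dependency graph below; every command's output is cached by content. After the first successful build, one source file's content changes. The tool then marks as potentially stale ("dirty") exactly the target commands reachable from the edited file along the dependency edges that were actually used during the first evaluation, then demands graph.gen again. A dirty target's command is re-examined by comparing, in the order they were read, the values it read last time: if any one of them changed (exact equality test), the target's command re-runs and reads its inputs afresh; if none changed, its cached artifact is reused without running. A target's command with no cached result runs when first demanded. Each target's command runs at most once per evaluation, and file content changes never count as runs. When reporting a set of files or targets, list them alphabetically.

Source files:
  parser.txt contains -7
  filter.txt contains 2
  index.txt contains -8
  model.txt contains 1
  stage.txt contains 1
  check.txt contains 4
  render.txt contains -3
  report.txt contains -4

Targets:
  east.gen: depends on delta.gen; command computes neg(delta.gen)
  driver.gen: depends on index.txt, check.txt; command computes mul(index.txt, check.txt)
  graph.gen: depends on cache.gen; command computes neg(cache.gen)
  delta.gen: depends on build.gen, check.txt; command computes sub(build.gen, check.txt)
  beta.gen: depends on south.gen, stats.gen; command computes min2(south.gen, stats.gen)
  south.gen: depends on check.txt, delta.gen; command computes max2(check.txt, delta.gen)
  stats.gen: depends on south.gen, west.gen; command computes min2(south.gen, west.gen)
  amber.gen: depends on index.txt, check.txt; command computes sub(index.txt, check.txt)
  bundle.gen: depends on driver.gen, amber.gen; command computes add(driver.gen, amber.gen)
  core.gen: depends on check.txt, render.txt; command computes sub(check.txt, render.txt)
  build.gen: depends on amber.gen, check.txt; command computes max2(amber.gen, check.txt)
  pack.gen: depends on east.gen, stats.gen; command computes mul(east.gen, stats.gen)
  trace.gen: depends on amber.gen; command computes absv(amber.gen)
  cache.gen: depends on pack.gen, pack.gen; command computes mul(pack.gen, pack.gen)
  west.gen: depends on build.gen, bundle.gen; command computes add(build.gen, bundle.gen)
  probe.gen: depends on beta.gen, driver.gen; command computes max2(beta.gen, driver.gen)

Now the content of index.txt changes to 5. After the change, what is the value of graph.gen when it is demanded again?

Demanding graph.gen again yields 0.
Note where the cutoff bites: delta.gen is checked, finds nothing changed, and keeps its cache.

First demand of the output computes:
  amber.gen = sub(-8, 4) = -12
  build.gen = max2(-12, 4) = 4
  delta.gen = sub(4, 4) = 0
  driver.gen = mul(-8, 4) = -32
  bundle.gen = add(-32, -12) = -44
  east.gen = neg(0) = 0
  south.gen = max2(4, 0) = 4
  west.gen = add(4, -44) = -40
  stats.gen = min2(4, -40) = -40
  pack.gen = mul(0, -40) = 0
  cache.gen = mul(0, 0) = 0
  graph.gen = neg(0) = 0

After the edit, cleaning proceeds:
  amber.gen: a read changed (index.txt -8->5) — executes, giving 1.
  build.gen: a read changed (amber.gen -12->1) — executes, giving 4 — identical to its old value.
  delta.gen: dirty, but its reads are unchanged (build.gen unchanged, check.txt unchanged); cached 0 stands.
  driver.gen: a read changed (index.txt -8->5) — executes, giving 20.
  bundle.gen: a read changed (driver.gen -32->20; amber.gen -12->1) — executes, giving 21.
  east.gen: dirty, but its reads are unchanged (delta.gen unchanged); cached 0 stands.
  south.gen: dirty, but its reads are unchanged (check.txt unchanged, delta.gen unchanged); cached 4 stands.
  west.gen: a read changed (bundle.gen -44->21) — executes, giving 25.
  stats.gen: a read changed (west.gen -40->25) — executes, giving 4.
  pack.gen: a read changed (stats.gen -40->4) — executes, giving 0 — identical to its old value.
  cache.gen: dirty, but its reads are unchanged (pack.gen unchanged, pack.gen unchanged); cached 0 stands.
  graph.gen: dirty, but its reads are unchanged (cache.gen unchanged); cached 0 stands.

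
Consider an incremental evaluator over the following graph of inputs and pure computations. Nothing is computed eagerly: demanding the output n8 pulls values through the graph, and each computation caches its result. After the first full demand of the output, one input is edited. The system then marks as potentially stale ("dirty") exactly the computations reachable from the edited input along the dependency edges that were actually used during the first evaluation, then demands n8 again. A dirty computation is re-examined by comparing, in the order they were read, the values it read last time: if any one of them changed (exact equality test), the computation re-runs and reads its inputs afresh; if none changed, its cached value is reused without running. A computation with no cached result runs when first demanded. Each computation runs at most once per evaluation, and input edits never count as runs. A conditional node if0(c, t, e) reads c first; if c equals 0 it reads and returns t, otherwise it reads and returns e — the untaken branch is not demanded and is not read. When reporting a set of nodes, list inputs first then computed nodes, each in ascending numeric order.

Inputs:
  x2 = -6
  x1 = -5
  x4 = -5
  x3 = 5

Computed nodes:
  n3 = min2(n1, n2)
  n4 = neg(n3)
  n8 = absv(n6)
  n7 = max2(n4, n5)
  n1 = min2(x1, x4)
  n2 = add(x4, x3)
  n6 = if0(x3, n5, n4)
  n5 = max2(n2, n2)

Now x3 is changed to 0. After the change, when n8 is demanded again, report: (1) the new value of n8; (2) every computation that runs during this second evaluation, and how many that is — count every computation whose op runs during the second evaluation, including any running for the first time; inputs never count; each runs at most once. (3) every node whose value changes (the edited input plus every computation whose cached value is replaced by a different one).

Initial pass — values computed on the first demand:
  n1 = min2(-5, -5) = -5
  n2 = add(-5, 5) = 0
  n3 = min2(-5, 0) = -5
  n4 = neg(-5) = 5
  n6 = if0(x3=5 -> else branch n4) = 5
  n8 = absv(5) = 5

Second demand — change propagation:
  n2: re-runs because x3 5->0; new result -5.
  n3: dirty yet unreached — the second evaluation never asks for it.
  n4: dirty yet unreached — the second evaluation never asks for it.
  n5: newly demanded (no cache) — executes and yields -5.
  n6: re-runs because x3 5->0; new result -5.
  n8: re-runs because n6 5->-5; new result 5 (unchanged).

The important point: the flipped condition redirects demand; n3, n4 are left stale, never re-checked.

n8 now evaluates to 5.
Run set: n2, n5, n6, n8 (4 run).
Changed values: x3, n2, n6.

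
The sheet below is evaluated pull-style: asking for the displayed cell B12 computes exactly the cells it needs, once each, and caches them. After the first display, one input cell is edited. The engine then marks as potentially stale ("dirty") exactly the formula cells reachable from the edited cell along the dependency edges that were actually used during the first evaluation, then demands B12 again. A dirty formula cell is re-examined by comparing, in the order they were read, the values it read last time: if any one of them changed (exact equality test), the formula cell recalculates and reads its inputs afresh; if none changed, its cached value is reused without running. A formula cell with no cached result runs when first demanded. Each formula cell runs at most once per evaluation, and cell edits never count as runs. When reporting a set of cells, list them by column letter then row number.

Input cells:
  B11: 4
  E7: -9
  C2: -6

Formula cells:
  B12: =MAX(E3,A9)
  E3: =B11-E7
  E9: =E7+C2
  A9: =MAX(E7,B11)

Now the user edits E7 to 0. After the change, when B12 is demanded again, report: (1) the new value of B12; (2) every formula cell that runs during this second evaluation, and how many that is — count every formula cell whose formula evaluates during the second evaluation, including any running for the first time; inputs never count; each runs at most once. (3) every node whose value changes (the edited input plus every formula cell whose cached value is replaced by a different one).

Demanding B12 again yields 4.
3 formula cells run: A9, B12, E3.
The nodes whose values change: B12, E3, E7.

First demand of the output computes:
  A9 = MAX(-9, 4) = 4
  E3 = 4 - -9 = 13
  B12 = MAX(13, 4) = 13

After the edit, cleaning proceeds:
  A9: a read changed (E7 -9->0) — executes, giving 4 — identical to its old value.
  E3: a read changed (E7 -9->0) — executes, giving 4.
  B12: a read changed (E3 13->4) — executes, giving 4.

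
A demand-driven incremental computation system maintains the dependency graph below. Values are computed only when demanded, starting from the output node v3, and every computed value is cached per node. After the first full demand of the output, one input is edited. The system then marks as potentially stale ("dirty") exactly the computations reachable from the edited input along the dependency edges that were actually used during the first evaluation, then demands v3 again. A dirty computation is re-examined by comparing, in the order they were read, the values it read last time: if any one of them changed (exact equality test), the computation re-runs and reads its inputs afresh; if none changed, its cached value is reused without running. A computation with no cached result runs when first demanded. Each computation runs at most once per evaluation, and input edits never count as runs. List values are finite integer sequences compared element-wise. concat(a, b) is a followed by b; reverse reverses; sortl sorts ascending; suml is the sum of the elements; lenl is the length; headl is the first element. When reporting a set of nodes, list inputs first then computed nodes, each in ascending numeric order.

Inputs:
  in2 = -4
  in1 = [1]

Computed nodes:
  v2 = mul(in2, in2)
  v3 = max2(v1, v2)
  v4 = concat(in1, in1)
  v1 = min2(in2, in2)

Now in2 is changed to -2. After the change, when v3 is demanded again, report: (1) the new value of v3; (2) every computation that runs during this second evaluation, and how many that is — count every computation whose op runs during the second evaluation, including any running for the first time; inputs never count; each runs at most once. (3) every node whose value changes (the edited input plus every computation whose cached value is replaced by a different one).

First evaluation (everything demanded from the output):
  v1 = min2(-4, -4) = -4
  v2 = mul(-4, -4) = 16
  v3 = max2(-4, 16) = 16

Propagation after the edit:
  v1: runs — in2 -4->-2; in2 -4->-2; result -2.
  v2: runs — in2 -4->-2; in2 -4->-2; result 4.
  v3: runs — v1 -4->-2; v2 16->4; result 4.

New value of v3: 4.
Computations that run: v1, v2, v3 — 3 in total.
Values that change: in2, v1, v2, v3.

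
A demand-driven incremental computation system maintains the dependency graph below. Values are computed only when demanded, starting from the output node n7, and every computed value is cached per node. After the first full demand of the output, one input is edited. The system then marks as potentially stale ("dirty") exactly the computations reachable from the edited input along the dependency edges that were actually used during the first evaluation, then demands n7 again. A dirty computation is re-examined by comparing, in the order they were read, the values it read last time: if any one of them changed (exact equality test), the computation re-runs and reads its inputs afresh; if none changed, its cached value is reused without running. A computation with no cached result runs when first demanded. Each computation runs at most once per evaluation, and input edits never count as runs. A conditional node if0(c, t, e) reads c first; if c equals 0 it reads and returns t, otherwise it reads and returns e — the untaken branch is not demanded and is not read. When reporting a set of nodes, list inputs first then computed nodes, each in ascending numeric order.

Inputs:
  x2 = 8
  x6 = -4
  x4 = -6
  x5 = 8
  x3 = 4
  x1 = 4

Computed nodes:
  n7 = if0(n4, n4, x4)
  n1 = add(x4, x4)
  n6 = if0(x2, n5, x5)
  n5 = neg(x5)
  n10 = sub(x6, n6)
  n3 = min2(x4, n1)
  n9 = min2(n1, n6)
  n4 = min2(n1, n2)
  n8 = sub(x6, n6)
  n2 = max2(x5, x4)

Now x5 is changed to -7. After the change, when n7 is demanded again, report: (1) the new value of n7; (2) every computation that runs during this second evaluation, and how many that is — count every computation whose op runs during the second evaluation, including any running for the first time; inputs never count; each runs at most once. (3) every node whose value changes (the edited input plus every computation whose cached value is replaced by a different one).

New value of n7: -6.
Computations that run: n2, n4 — 2 in total.
Values that change: x5, n2.
Key observation: the change is absorbed at n4 — it re-runs but produces the same value, and the output's value is unchanged.

First evaluation (everything demanded from the output):
  n1 = add(-6, -6) = -12
  n2 = max2(8, -6) = 8
  n4 = min2(-12, 8) = -12
  n7 = if0(n4=-12 -> else branch x4) = -6

Propagation after the edit:
  n2: runs — x5 8->-7; result -6.
  n4: runs — n2 8->-6; result -12 (same value as before).
  n7: checked — values it read are unchanged (n4 unchanged, x4 unchanged); reused cached -6 without running.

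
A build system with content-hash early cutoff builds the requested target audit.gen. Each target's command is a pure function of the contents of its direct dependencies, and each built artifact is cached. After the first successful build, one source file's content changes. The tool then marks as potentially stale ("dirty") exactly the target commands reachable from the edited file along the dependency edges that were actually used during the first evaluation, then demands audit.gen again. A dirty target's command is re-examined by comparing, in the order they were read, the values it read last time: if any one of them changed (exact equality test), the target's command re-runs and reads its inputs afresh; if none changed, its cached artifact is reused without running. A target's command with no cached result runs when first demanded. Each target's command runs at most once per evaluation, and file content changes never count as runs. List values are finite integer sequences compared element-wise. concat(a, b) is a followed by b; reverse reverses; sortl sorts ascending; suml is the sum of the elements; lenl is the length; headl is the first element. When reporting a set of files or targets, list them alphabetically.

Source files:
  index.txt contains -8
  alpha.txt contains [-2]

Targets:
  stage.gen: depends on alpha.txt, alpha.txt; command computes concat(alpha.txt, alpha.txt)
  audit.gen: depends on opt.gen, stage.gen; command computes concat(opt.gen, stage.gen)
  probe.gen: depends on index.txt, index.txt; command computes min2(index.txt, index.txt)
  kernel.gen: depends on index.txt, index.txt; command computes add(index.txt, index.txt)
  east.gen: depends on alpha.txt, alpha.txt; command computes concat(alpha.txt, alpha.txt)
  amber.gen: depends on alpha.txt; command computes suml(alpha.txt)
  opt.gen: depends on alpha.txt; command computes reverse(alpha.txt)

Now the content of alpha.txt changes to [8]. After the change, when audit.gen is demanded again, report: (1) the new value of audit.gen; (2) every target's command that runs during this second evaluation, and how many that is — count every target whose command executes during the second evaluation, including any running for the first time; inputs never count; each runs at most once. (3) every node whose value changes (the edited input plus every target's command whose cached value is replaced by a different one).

First evaluation (everything demanded from the output):
  opt.gen = reverse([-2]) = [-2]
  stage.gen = concat([-2], [-2]) = [-2, -2]
  audit.gen = concat([-2], [-2, -2]) = [-2, -2, -2]

Propagation after the edit:
  opt.gen: runs — alpha.txt [-2]->[8]; result [8].
  stage.gen: runs — alpha.txt [-2]->[8]; alpha.txt [-2]->[8]; result [8, 8].
  audit.gen: runs — opt.gen [-2]->[8]; stage.gen [-2, -2]->[8, 8]; result [8, 8, 8].

New value of audit.gen: [8, 8, 8].
Target commands that run: audit.gen, opt.gen, stage.gen — 3 in total.
Values that change: alpha.txt, audit.gen, opt.gen, stage.gen.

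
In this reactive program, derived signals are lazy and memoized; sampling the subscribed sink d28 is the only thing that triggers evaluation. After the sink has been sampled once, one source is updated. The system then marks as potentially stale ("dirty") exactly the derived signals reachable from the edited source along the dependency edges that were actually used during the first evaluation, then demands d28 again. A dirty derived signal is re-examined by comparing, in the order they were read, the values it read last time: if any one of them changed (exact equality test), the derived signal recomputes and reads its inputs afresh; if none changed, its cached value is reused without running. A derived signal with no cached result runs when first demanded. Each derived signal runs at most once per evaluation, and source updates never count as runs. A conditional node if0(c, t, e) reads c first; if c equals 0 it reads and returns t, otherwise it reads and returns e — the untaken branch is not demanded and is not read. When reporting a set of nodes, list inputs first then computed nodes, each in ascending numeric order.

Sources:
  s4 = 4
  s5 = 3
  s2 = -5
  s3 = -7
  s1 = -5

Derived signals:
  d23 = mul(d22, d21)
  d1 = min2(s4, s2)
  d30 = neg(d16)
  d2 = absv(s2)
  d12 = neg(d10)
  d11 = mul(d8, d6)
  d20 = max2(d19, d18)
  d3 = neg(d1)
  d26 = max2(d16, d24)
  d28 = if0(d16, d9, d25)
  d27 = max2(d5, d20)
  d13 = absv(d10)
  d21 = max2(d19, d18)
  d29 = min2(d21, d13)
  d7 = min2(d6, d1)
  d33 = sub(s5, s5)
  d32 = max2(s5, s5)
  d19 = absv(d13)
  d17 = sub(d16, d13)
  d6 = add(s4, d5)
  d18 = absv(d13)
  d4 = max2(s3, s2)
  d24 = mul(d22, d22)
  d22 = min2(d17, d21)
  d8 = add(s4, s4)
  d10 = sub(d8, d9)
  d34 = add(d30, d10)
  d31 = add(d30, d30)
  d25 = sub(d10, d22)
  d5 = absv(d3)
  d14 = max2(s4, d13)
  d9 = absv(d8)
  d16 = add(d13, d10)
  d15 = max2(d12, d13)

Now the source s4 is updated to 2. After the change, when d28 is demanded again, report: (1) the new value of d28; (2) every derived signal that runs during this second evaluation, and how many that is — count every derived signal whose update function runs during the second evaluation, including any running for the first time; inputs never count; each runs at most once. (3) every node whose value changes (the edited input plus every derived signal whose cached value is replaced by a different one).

First demand of the output computes:
  d8 = add(4, 4) = 8
  d9 = absv(8) = 8
  d10 = sub(8, 8) = 0
  d13 = absv(0) = 0
  d16 = add(0, 0) = 0
  d28 = if0(d16=0 -> then branch d9) = 8

After the edit, cleaning proceeds:
  d8: a read changed (s4 4->2; s4 4->2) — executes, giving 4.
  d9: a read changed (d8 8->4) — executes, giving 4.
  d10: a read changed (d8 8->4; d9 8->4) — executes, giving 0 — identical to its old value.
  d13: dirty, but its reads are unchanged (d10 unchanged); cached 0 stands.
  d16: dirty, but its reads are unchanged (d13 unchanged, d10 unchanged); cached 0 stands.
  d28: a read changed (d9 8->4) — executes, giving 4.

Note where the cutoff bites: d13 is checked, finds nothing changed, and keeps its cache.

Demanding d28 again yields 4.
4 derived signals run: d8, d9, d10, d28.
The nodes whose values change: s4, d8, d9, d28.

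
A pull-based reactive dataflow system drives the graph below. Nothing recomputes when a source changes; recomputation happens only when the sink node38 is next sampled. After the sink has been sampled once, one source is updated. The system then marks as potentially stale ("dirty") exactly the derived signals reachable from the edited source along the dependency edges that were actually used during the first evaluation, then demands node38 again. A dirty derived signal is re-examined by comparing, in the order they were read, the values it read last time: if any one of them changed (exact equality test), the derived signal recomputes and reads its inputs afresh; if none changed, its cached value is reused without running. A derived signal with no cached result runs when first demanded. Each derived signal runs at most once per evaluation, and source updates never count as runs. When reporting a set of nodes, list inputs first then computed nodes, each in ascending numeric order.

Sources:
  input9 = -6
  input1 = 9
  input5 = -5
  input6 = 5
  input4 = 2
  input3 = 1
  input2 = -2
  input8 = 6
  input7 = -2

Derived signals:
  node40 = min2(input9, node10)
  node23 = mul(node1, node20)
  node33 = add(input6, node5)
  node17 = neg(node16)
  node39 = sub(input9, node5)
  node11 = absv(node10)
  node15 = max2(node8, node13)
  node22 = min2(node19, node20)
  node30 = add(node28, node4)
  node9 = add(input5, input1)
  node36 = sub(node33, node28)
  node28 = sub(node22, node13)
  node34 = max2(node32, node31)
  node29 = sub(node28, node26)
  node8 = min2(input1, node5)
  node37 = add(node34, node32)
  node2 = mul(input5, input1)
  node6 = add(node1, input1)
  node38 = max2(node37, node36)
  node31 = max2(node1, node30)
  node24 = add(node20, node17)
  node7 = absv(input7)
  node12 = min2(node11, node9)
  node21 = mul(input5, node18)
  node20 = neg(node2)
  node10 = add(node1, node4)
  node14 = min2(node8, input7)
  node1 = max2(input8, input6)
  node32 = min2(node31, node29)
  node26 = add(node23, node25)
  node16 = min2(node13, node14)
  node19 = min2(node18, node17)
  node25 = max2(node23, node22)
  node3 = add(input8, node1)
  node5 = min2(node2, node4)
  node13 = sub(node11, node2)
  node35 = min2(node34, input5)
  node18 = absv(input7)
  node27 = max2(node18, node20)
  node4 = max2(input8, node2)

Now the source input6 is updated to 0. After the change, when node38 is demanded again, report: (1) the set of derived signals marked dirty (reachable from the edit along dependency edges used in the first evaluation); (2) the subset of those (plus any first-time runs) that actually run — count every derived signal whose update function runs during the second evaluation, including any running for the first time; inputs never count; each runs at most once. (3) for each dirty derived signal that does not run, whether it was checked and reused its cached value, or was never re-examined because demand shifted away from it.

Marked dirty: node1, node10, node11, node13, node16, node17, node19, node22, node23, node25, node26, node28, node29, node30, node31, node32, node33, node34, node36, node37, node38.
Derived signals that run: node1, node33, node36, node38 — 4 in total.
Checked but reused from cache: node10, node11, node13, node16, node17, node19, node22, node23, node25, node26, node28, node29, node30, node31, node32, node34, node37.
Key observation: the cutoff stops propagation at node10 — its inputs' values are unchanged, so it reuses its cache.

First evaluation (everything demanded from the output):
  node1 = max2(6, 5) = 6
  node2 = mul(-5, 9) = -45
  node4 = max2(6, -45) = 6
  node5 = min2(-45, 6) = -45
  node8 = min2(9, -45) = -45
  node10 = add(6, 6) = 12
  node11 = absv(12) = 12
  node13 = sub(12, -45) = 57
  node14 = min2(-45, -2) = -45
  node16 = min2(57, -45) = -45
  node17 = neg(-45) = 45
  node18 = absv(-2) = 2
  node19 = min2(2, 45) = 2
  node20 = neg(-45) = 45
  node22 = min2(2, 45) = 2
  node23 = mul(6, 45) = 270
  node25 = max2(270, 2) = 270
  node26 = add(270, 270) = 540
  node28 = sub(2, 57) = -55
  node29 = sub(-55, 540) = -595
  node30 = add(-55, 6) = -49
  node31 = max2(6, -49) = 6
  node32 = min2(6, -595) = -595
  node33 = add(5, -45) = -40
  node34 = max2(-595, 6) = 6
  node36 = sub(-40, -55) = 15
  node37 = add(6, -595) = -589
  node38 = max2(-589, 15) = 15

Propagation after the edit:
  node1: runs — input6 5->0; result 6 (same value as before).
  node10: checked — values it read are unchanged (node1 unchanged, node4 unchanged); reused cached 12 without running.
  node11: checked — values it read are unchanged (node10 unchanged); reused cached 12 without running.
  node13: checked — values it read are unchanged (node11 unchanged, node2 unchanged); reused cached 57 without running.
  node16: checked — values it read are unchanged (node13 unchanged, node14 unchanged); reused cached -45 without running.
  node17: checked — values it read are unchanged (node16 unchanged); reused cached 45 without running.
  node19: checked — values it read are unchanged (node18 unchanged, node17 unchanged); reused cached 2 without running.
  node22: checked — values it read are unchanged (node19 unchanged, node20 unchanged); reused cached 2 without running.
  node23: checked — values it read are unchanged (node1 unchanged, node20 unchanged); reused cached 270 without running.
  node25: checked — values it read are unchanged (node23 unchanged, node22 unchanged); reused cached 270 without running.
  node26: checked — values it read are unchanged (node23 unchanged, node25 unchanged); reused cached 540 without running.
  node28: checked — values it read are unchanged (node22 unchanged, node13 unchanged); reused cached -55 without running.
  node29: checked — values it read are unchanged (node28 unchanged, node26 unchanged); reused cached -595 without running.
  node30: checked — values it read are unchanged (node28 unchanged, node4 unchanged); reused cached -49 without running.
  node31: checked — values it read are unchanged (node1 unchanged, node30 unchanged); reused cached 6 without running.
  node32: checked — values it read are unchanged (node31 unchanged, node29 unchanged); reused cached -595 without running.
  node33: runs — input6 5->0; result -45.
  node34: checked — values it read are unchanged (node32 unchanged, node31 unchanged); reused cached 6 without running.
  node36: runs — node33 -40->-45; result 10.
  node37: checked — values it read are unchanged (node34 unchanged, node32 unchanged); reused cached -589 without running.
  node38: runs — node36 15->10; result 10.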